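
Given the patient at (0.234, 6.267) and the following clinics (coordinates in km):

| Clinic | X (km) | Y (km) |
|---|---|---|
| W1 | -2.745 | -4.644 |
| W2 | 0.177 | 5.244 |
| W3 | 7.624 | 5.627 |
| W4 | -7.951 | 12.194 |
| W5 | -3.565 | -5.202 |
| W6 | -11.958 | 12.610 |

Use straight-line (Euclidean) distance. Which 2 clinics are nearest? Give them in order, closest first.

Distances from (0.234, 6.267):
W1: 11.310 km
W2: 1.025 km
W3: 7.418 km
W4: 10.106 km
W5: 12.082 km
W6: 13.743 km
Sorted: W2 (1.025 km) < W3 (7.418 km) < W4 (10.106 km) < W1 (11.310 km) < …

W2, W3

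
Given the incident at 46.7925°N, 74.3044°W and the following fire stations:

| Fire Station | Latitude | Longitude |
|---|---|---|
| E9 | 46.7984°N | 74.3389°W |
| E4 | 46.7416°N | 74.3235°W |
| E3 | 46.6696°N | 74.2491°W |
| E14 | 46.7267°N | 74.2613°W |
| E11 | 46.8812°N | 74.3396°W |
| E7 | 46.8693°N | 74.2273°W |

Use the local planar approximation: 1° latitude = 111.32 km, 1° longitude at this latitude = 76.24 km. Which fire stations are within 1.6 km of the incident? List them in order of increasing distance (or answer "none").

Distances from 46.7925°N, 74.3044°W:
E9: √((0.0059·111.32)² + (-0.0345·76.24)²) = √(0.431370 + 6.918373) = 2.7110 km
E4: √((-0.0509·111.32)² + (-0.0191·76.24)²) = √(32.105686 + 2.120472) = 5.8503 km
E3: √((-0.1229·111.32)² + (0.0553·76.24)²) = √(187.176000 + 17.775263) = 14.3161 km
E14: √((-0.0658·111.32)² + (0.0431·76.24)²) = √(53.653515 + 10.797428) = 8.0281 km
E11: √((0.0887·111.32)² + (-0.0352·76.24)²) = √(97.497535 + 7.201967) = 10.2323 km
E7: √((0.0768·111.32)² + (0.0771·76.24)²) = √(73.091830 + 34.552107) = 10.3752 km
Threshold 1.6 km: none within range.

none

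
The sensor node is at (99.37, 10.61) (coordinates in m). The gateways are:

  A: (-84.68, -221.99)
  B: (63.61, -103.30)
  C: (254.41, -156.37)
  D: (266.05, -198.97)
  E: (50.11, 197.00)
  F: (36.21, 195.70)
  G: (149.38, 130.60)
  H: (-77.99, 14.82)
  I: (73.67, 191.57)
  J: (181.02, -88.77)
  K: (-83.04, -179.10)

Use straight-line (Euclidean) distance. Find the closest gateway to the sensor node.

Distances from (99.37, 10.61):
A: √((-184.05)² + (-232.60)²) = √(33874.4025 + 54102.7600) = 296.61 m
B: √((-35.76)² + (-113.91)²) = √(1278.7776 + 12975.4881) = 119.39 m
C: √((155.04)² + (-166.98)²) = √(24037.4016 + 27882.3204) = 227.86 m
D: √((166.68)² + (-209.58)²) = √(27782.2224 + 43923.7764) = 267.78 m
E: √((-49.26)² + (186.39)²) = √(2426.5476 + 34741.2321) = 192.79 m
F: √((-63.16)² + (185.09)²) = √(3989.1856 + 34258.3081) = 195.57 m
G: √((50.01)² + (119.99)²) = √(2501.0001 + 14397.6001) = 129.99 m
H: √((-177.36)² + (4.21)²) = √(31456.5696 + 17.7241) = 177.41 m
I: √((-25.70)² + (180.96)²) = √(660.4900 + 32746.5216) = 182.78 m
J: √((81.65)² + (-99.38)²) = √(6666.7225 + 9876.3844) = 128.62 m
K: √((-182.41)² + (-189.71)²) = √(33273.4081 + 35989.8841) = 263.18 m
Minimum: B at 119.39 m.

B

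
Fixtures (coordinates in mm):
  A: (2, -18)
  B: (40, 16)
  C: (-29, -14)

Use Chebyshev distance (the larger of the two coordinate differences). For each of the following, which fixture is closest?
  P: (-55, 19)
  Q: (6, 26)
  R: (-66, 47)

P→C; Q→B; R→C

P at (-55, 19):
  A: 57 mm
  B: 95 mm
  C: 33 mm
  → nearest: C (33 mm)
Q at (6, 26):
  A: 44 mm
  B: 34 mm
  C: 40 mm
  → nearest: B (34 mm)
R at (-66, 47):
  A: 68 mm
  B: 106 mm
  C: 61 mm
  → nearest: C (61 mm)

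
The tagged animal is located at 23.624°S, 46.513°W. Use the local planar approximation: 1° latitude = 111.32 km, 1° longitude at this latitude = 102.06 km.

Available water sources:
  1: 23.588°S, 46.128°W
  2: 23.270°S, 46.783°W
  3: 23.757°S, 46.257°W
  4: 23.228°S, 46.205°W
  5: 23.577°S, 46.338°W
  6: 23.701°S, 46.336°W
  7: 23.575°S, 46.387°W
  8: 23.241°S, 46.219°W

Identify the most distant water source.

Distances from 23.624°S, 46.513°W:
1: 39.497 km
2: 48.086 km
3: 30.031 km
4: 54.143 km
5: 18.611 km
6: 19.995 km
7: 13.969 km
8: 52.136 km
Maximum: 4 at 54.143 km.

4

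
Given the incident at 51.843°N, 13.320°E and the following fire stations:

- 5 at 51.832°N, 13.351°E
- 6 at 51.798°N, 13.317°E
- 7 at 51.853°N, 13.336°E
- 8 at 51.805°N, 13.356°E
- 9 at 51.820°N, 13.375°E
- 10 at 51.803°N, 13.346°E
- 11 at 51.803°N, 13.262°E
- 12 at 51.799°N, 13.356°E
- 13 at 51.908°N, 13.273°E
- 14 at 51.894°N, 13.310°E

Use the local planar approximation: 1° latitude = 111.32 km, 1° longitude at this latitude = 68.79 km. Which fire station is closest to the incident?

Distances from 51.843°N, 13.320°E:
5: 2.459 km
6: 5.014 km
7: 1.565 km
8: 4.902 km
9: 4.568 km
10: 4.799 km
11: 5.979 km
12: 5.489 km
13: 7.925 km
14: 5.719 km
Minimum: 7 at 1.565 km.

7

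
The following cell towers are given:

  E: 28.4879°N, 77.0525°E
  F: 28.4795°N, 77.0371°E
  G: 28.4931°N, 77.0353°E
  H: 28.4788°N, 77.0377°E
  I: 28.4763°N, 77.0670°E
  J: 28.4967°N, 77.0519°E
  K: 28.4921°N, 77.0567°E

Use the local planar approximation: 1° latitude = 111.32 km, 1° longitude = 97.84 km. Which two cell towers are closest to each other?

F and H

Pairwise distances:
E–F: 1.7733 km
E–G: 1.7796 km
E–H: 1.7672 km
E–I: 1.9184 km
E–J: 0.9814 km
E–K: 0.6225 km
F–G: 1.5242 km
F–H: 0.0976 km
F–I: 2.9470 km
F–J: 2.4006 km
F–K: 2.3759 km
G–H: 1.6091 km
G–I: 3.6217 km
G–J: 1.6729 km
G–K: 2.0967 km
H–I: 2.8802 km
H–J: 2.4292 km
H–K: 2.3765 km
I–J: 2.7092 km
I–K: 2.0271 km
J–K: 0.6948 km
Closest pair: F–H at 0.0976 km.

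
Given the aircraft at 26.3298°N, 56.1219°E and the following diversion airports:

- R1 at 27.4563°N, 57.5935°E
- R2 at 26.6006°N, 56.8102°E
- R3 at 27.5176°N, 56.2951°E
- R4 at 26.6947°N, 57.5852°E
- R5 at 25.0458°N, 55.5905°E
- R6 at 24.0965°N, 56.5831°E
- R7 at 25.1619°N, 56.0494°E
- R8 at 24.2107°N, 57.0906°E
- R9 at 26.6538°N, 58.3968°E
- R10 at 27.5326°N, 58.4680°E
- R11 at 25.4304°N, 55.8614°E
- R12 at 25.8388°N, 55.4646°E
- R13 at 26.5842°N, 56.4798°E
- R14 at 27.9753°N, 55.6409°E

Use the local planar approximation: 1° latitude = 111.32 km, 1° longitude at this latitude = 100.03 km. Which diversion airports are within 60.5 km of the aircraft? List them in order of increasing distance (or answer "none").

Distances from 26.3298°N, 56.1219°E:
R1: √((1.1265·111.32)² + (1.4716·100.03)²) = √(15725.656588 + 21669.061188) = 193.3771 km
R2: √((0.2708·111.32)² + (0.6883·100.03)²) = √(908.748517 + 4740.411868) = 75.1609 km
R3: √((1.1878·111.32)² + (0.1732·100.03)²) = √(17483.687573 + 300.162416) = 133.3561 km
R4: √((0.3649·111.32)² + (1.4633·100.03)²) = √(1650.038669 + 21425.318308) = 151.9058 km
R5: √((-1.2840·111.32)² + (-0.5314·100.03)²) = √(20430.379921 + 2825.554170) = 152.4990 km
R6: √((-2.2333·111.32)² + (0.4612·100.03)²) = √(61807.407443 + 2128.330824) = 252.8552 km
R7: √((-1.1679·111.32)² + (-0.0725·100.03)²) = √(16902.763393 + 52.594042) = 130.2127 km
R8: √((-2.1191·111.32)² + (0.9687·100.03)²) = √(55647.966425 + 9389.428023) = 255.0243 km
R9: √((0.3240·111.32)² + (2.2749·100.03)²) = √(1300.877541 + 51782.755778) = 230.3989 km
R10: √((1.2028·111.32)² + (2.3461·100.03)²) = √(17928.057407 + 55074.882165) = 270.1906 km
R11: √((-0.8994·111.32)² + (-0.2605·100.03)²) = √(10024.256291 + 679.009723) = 103.4566 km
R12: √((-0.4910·111.32)² + (-0.6573·100.03)²) = √(2987.510082 + 4323.025549) = 85.5017 km
R13: √((0.2544·111.32)² + (0.3579·100.03)²) = √(802.011525 + 1281.692770) = 45.6476 km
R14: √((1.6455·111.32)² + (-0.4810·100.03)²) = √(33553.835310 + 2314.998374) = 189.3907 km
Threshold 60.5 km: R13 (45.6476 km) is within range.

R13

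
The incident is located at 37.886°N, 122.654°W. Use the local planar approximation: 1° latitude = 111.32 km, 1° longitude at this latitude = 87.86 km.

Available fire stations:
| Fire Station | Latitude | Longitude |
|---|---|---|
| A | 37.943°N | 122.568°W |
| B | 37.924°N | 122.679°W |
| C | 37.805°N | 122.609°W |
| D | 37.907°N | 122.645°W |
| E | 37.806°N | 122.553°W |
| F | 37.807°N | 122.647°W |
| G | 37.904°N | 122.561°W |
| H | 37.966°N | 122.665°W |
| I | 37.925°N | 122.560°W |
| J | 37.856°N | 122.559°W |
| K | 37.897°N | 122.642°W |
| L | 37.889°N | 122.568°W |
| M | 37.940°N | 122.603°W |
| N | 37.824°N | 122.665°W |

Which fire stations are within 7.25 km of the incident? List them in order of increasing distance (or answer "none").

Distances from 37.886°N, 122.654°W:
A: 9.867 km
B: 4.766 km
C: 9.846 km
D: 2.468 km
E: 12.572 km
F: 8.816 km
G: 8.413 km
H: 8.958 km
I: 9.330 km
J: 8.990 km
K: 1.616 km
L: 7.563 km
M: 7.498 km
N: 6.969 km
Threshold 7.25 km: K (1.616 km), D (2.468 km), B (4.766 km), N (6.969 km) are within range.

K, D, B, N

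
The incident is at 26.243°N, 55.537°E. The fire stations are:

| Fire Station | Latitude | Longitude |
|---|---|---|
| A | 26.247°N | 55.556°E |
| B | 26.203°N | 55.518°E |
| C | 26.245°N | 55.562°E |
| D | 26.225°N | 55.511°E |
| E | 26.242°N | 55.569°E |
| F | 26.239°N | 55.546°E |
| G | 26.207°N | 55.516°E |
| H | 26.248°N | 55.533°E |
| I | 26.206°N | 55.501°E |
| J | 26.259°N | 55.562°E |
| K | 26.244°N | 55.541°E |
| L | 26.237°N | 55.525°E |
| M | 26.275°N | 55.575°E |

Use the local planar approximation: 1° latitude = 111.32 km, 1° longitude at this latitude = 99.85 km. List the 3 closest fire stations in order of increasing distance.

K, H, F

Distances from 26.243°N, 55.537°E:
A: √((0.004·111.32)² + (0.019·99.85)²) = √(0.19827 + 3.59918) = 1.949 km
B: √((-0.040·111.32)² + (-0.019·99.85)²) = √(19.82743 + 3.59918) = 4.840 km
C: √((0.002·111.32)² + (0.025·99.85)²) = √(0.04957 + 6.23126) = 2.506 km
D: √((-0.018·111.32)² + (-0.026·99.85)²) = √(4.01505 + 6.73974) = 3.279 km
E: √((-0.001·111.32)² + (0.032·99.85)²) = √(0.01239 + 10.20930) = 3.197 km
F: √((-0.004·111.32)² + (0.009·99.85)²) = √(0.19827 + 0.80757) = 1.003 km
G: √((-0.036·111.32)² + (-0.021·99.85)²) = √(16.06022 + 4.39678) = 4.523 km
H: √((0.005·111.32)² + (-0.004·99.85)²) = √(0.30980 + 0.15952) = 0.685 km
I: √((-0.037·111.32)² + (-0.036·99.85)²) = √(16.96484 + 12.92115) = 5.467 km
J: √((0.016·111.32)² + (0.025·99.85)²) = √(3.17239 + 6.23126) = 3.067 km
K: √((0.001·111.32)² + (0.004·99.85)²) = √(0.01239 + 0.15952) = 0.415 km
L: √((-0.006·111.32)² + (-0.012·99.85)²) = √(0.44612 + 1.43568) = 1.372 km
M: √((0.032·111.32)² + (0.038·99.85)²) = √(12.68955 + 14.39671) = 5.204 km
Sorted: K (0.415 km) < H (0.685 km) < F (1.003 km) < L (1.372 km) < A (1.949 km) < …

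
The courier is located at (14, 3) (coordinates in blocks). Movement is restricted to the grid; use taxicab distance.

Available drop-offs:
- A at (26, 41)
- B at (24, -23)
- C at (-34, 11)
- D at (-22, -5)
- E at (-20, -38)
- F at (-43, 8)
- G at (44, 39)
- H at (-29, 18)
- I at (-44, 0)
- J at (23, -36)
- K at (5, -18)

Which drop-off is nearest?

K

Distances from (14, 3):
A: |12| + |38| = 12 + 38 = 50 blocks
B: |10| + |-26| = 10 + 26 = 36 blocks
C: |-48| + |8| = 48 + 8 = 56 blocks
D: |-36| + |-8| = 36 + 8 = 44 blocks
E: |-34| + |-41| = 34 + 41 = 75 blocks
F: |-57| + |5| = 57 + 5 = 62 blocks
G: |30| + |36| = 30 + 36 = 66 blocks
H: |-43| + |15| = 43 + 15 = 58 blocks
I: |-58| + |-3| = 58 + 3 = 61 blocks
J: |9| + |-39| = 9 + 39 = 48 blocks
K: |-9| + |-21| = 9 + 21 = 30 blocks
Minimum: K at 30 blocks.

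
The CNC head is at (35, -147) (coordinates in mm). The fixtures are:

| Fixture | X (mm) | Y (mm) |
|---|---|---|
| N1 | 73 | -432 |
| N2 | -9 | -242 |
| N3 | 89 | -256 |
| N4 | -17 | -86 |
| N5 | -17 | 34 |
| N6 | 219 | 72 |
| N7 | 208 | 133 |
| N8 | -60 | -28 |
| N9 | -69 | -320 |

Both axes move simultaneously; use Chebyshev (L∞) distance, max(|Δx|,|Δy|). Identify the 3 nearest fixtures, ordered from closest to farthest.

Distances from (35, -147):
N1: max(|38|, |-285|) = 285 mm
N2: max(|-44|, |-95|) = 95 mm
N3: max(|54|, |-109|) = 109 mm
N4: max(|-52|, |61|) = 61 mm
N5: max(|-52|, |181|) = 181 mm
N6: max(|184|, |219|) = 219 mm
N7: max(|173|, |280|) = 280 mm
N8: max(|-95|, |119|) = 119 mm
N9: max(|-104|, |-173|) = 173 mm
Sorted: N4 (61 mm) < N2 (95 mm) < N3 (109 mm) < N8 (119 mm) < N9 (173 mm) < …

N4, N2, N3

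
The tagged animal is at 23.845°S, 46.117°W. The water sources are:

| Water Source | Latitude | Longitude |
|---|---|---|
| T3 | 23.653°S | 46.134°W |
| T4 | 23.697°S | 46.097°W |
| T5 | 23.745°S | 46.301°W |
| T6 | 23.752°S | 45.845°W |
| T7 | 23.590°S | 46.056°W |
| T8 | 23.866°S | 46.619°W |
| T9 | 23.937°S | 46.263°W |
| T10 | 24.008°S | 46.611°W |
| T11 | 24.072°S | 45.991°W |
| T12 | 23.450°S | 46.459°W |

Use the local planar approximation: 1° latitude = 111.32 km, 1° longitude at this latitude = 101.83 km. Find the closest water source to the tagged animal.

T4

Distances from 23.845°S, 46.117°W:
T3: 21.443 km
T4: 16.601 km
T5: 21.794 km
T6: 29.569 km
T7: 29.058 km
T8: 51.172 km
T9: 18.053 km
T10: 53.477 km
T11: 28.340 km
T12: 56.092 km
Minimum: T4 at 16.601 km.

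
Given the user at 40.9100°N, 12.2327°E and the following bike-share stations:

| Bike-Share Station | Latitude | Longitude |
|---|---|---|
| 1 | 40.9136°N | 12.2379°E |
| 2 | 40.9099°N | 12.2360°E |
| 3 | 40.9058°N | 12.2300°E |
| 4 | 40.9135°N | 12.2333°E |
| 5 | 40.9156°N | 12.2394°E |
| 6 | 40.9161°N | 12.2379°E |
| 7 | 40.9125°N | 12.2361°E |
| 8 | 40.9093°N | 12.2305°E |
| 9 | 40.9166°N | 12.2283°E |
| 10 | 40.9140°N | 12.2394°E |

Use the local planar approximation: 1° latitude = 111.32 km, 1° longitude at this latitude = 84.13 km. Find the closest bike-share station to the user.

Distances from 40.9100°N, 12.2327°E:
1: 0.5933 km
2: 0.2779 km
3: 0.5198 km
4: 0.3929 km
5: 0.8404 km
6: 0.8078 km
7: 0.3991 km
8: 0.2008 km
9: 0.8227 km
10: 0.7183 km
Minimum: 8 at 0.2008 km.

8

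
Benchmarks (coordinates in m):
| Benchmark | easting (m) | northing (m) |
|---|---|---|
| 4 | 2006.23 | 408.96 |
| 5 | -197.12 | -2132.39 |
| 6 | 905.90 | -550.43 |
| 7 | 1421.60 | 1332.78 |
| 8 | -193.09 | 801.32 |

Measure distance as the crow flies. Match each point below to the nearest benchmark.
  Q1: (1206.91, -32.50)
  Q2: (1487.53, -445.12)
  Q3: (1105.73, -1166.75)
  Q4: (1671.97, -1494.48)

Q1 at (1206.91, -32.50):
  4: √((799.32)² + (441.46)²) = √(638912.4624 + 194886.9316) = 913.13 m
  5: √((-1404.03)² + (-2099.89)²) = √(1971300.2409 + 4409538.0121) = 2526.03 m
  6: √((-301.01)² + (-517.93)²) = √(90607.0201 + 268251.4849) = 599.05 m
  7: √((214.69)² + (1365.28)²) = √(46091.7961 + 1863989.4784) = 1382.06 m
  8: √((-1400.00)² + (833.82)²) = √(1960000.0000 + 695255.7924) = 1629.50 m
  → nearest: 6 (599.05 m)
Q2 at (1487.53, -445.12):
  4: √((518.70)² + (854.08)²) = √(269049.6900 + 729452.6464) = 999.25 m
  5: √((-1684.65)² + (-1687.27)²) = √(2838045.6225 + 2846880.0529) = 2384.31 m
  6: √((-581.63)² + (-105.31)²) = √(338293.4569 + 11090.1961) = 591.09 m
  7: √((-65.93)² + (1777.90)²) = √(4346.7649 + 3160928.4100) = 1779.12 m
  8: √((-1680.62)² + (1246.44)²) = √(2824483.5844 + 1553612.6736) = 2092.39 m
  → nearest: 6 (591.09 m)
Q3 at (1105.73, -1166.75):
  4: √((900.50)² + (1575.71)²) = √(810900.2500 + 2482862.0041) = 1814.87 m
  5: √((-1302.85)² + (-965.64)²) = √(1697418.1225 + 932460.6096) = 1621.69 m
  6: √((-199.83)² + (616.32)²) = √(39932.0289 + 379850.3424) = 647.91 m
  7: √((315.87)² + (2499.53)²) = √(99773.8569 + 6247650.2209) = 2519.41 m
  8: √((-1298.82)² + (1968.07)²) = √(1686933.3924 + 3873299.5249) = 2358.01 m
  → nearest: 6 (647.91 m)
Q4 at (1671.97, -1494.48):
  4: √((334.26)² + (1903.44)²) = √(111729.7476 + 3623083.8336) = 1932.57 m
  5: √((-1869.09)² + (-637.91)²) = √(3493497.4281 + 406929.1681) = 1974.95 m
  6: √((-766.07)² + (944.05)²) = √(586863.2449 + 891230.4025) = 1215.77 m
  7: √((-250.37)² + (2827.26)²) = √(62685.1369 + 7993399.1076) = 2838.32 m
  8: √((-1865.06)² + (2295.80)²) = √(3478448.8036 + 5270697.6400) = 2957.90 m
  → nearest: 6 (1215.77 m)

Q1→6; Q2→6; Q3→6; Q4→6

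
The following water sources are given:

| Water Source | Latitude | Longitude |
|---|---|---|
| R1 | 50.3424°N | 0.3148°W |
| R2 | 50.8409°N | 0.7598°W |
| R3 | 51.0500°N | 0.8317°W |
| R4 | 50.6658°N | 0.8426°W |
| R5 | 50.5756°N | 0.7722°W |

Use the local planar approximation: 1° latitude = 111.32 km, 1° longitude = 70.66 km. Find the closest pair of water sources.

Pairwise distances:
R4–R5: √((-0.0902·111.32)² + (0.0704·70.66)²) = √(100.822966 + 24.745292) = 11.2057 km
R2–R4: √((-0.1751·111.32)² + (-0.0828·70.66)²) = √(379.943210 + 34.230082) = 20.3512 km
R2–R3: √((0.2091·111.32)² + (-0.0719·70.66)²) = √(541.819288 + 25.811013) = 23.8250 km
R2–R5: √((-0.2653·111.32)² + (-0.0124·70.66)²) = √(872.209666 + 0.767698) = 29.5462 km
R1–R5: √((0.2332·111.32)² + (-0.4574·70.66)²) = √(673.912462 + 1044.574902) = 41.4546 km
R3–R4: √((-0.3842·111.32)² + (-0.0109·70.66)²) = √(1829.199678 + 0.593199) = 42.7761 km
R1–R4: √((0.3234·111.32)² + (-0.5278·70.66)²) = √(1296.063937 + 1390.868393) = 51.8356 km
R3–R5: √((-0.4744·111.32)² + (0.0595·70.66)²) = √(2788.918069 + 17.675886) = 52.9773 km
R1–R2: √((0.4985·111.32)² + (-0.4450·70.66)²) = √(3079.475269 + 988.706270) = 63.7823 km
R1–R3: √((0.7076·111.32)² + (-0.5169·70.66)²) = √(6204.717941 + 1334.013825) = 86.8259 km
Closest pair: R4–R5 at 11.2057 km.

R4 and R5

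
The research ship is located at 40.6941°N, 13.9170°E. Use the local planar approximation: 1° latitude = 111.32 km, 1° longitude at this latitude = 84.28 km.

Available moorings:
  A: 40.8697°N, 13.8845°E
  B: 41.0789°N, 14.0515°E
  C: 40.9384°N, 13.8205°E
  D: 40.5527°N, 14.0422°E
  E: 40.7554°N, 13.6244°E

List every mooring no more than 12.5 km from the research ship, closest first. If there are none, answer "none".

Distances from 40.6941°N, 13.9170°E:
A: 19.7388 km
B: 44.3104 km
C: 28.3856 km
D: 18.9502 km
E: 25.5871 km
Threshold 12.5 km: none within range.

none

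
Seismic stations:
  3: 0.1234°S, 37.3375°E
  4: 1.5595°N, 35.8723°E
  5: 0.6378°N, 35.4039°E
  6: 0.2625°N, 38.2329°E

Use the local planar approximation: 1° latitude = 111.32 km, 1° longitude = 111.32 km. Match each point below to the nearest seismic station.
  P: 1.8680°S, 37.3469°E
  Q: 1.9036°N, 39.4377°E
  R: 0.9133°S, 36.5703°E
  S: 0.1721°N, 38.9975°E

P at 1.8680°S, 37.3469°E:
  3: 194.2117 km
  4: 415.3624 km
  5: 352.9789 km
  6: 256.8581 km
  → nearest: 3 (194.2117 km)
Q at 1.9036°N, 39.4377°E:
  3: 324.9242 km
  4: 398.7445 km
  5: 470.6321 km
  6: 226.6327 km
  → nearest: 6 (226.6327 km)
R at 0.9133°S, 36.5703°E:
  3: 122.5803 km
  4: 286.0284 km
  5: 216.0411 km
  6: 226.6871 km
  → nearest: 3 (122.5803 km)
S at 0.1721°N, 38.9975°E:
  3: 187.6962 km
  4: 380.6388 km
  5: 403.3847 km
  6: 85.7081 km
  → nearest: 6 (85.7081 km)

P→3; Q→6; R→3; S→6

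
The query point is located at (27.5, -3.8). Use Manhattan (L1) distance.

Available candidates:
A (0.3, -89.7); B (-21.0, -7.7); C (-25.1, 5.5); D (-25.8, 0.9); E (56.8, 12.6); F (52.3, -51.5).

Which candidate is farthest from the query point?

A

Distances from (27.5, -3.8):
A: 113.1
B: 52.4
C: 61.9
D: 58.0
E: 45.7
F: 72.5
Maximum: A at 113.1.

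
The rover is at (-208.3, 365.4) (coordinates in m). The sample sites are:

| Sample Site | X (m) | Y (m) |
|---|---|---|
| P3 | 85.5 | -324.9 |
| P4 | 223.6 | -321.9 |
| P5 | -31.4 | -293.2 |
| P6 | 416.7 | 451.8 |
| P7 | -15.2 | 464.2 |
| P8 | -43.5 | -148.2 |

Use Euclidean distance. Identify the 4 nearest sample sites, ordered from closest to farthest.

Distances from (-208.3, 365.4):
P3: √((293.8)² + (-690.3)²) = √(86318.440 + 476514.090) = 750.2 m
P4: √((431.9)² + (-687.3)²) = √(186537.610 + 472381.290) = 811.7 m
P5: √((176.9)² + (-658.6)²) = √(31293.610 + 433753.960) = 681.9 m
P6: √((625.0)² + (86.4)²) = √(390625.000 + 7464.960) = 630.9 m
P7: √((193.1)² + (98.8)²) = √(37287.610 + 9761.440) = 216.9 m
P8: √((164.8)² + (-513.6)²) = √(27159.040 + 263784.960) = 539.4 m
Sorted: P7 (216.9 m) < P8 (539.4 m) < P6 (630.9 m) < P5 (681.9 m) < P3 (750.2 m) < P4 (811.7 m)

P7, P8, P6, P5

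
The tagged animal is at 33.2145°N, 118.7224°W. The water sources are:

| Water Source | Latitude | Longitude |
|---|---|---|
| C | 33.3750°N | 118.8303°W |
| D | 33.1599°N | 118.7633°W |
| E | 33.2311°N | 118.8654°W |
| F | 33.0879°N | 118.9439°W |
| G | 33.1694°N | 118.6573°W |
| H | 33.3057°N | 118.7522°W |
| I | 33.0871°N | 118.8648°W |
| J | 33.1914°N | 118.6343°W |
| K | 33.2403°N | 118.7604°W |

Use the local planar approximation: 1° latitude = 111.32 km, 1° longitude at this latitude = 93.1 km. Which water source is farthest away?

F

Distances from 33.2145°N, 118.7224°W:
C: √((0.1605·111.32)² + (-0.1079·93.1)²) = √(319.224686 + 100.911869) = 20.4972 km
D: √((-0.0546·111.32)² + (-0.0409·93.1)²) = √(36.942959 + 14.499265) = 7.1723 km
E: √((0.0166·111.32)² + (-0.1430·93.1)²) = √(3.414779 + 177.243957) = 13.4409 km
F: √((-0.1266·111.32)² + (-0.2215·93.1)²) = √(198.615806 + 425.252449) = 24.9774 km
G: √((-0.0451·111.32)² + (0.0651·93.1)²) = √(25.205742 + 36.733418) = 7.8701 km
H: √((0.0912·111.32)² + (-0.0298·93.1)²) = √(103.070901 + 7.697184) = 10.5246 km
I: √((-0.1274·111.32)² + (-0.1424·93.1)²) = √(201.133889 + 175.759715) = 19.4137 km
J: √((-0.0231·111.32)² + (0.0881·93.1)²) = √(6.612571 + 67.274608) = 8.5958 km
K: √((0.0258·111.32)² + (-0.0380·93.1)²) = √(8.248706 + 12.516029) = 4.5568 km
Maximum: F at 24.9774 km.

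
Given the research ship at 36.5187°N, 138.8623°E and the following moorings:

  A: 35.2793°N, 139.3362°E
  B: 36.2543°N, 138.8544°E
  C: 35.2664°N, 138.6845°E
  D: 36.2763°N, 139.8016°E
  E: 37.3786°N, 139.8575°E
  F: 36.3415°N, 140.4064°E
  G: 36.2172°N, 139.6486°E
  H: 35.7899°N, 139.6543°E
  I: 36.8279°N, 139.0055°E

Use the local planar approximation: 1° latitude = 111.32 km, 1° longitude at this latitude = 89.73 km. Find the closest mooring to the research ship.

Distances from 36.5187°N, 138.8623°E:
A: √((-1.2394·111.32)² + (0.4739·89.73)²) = √(19035.723108 + 1808.209526) = 144.3743 km
B: √((-0.2644·111.32)² + (-0.0079·89.73)²) = √(866.301960 + 0.502492) = 29.4415 km
C: √((-1.2523·111.32)² + (-0.1778·89.73)²) = √(19434.042873 + 254.529925) = 140.3160 km
D: √((-0.2424·111.32)² + (0.9393·89.73)²) = √(728.134529 + 7103.689661) = 88.4976 km
E: √((0.8599·111.32)² + (0.9952·89.73)²) = √(9163.097194 + 7974.364266) = 130.9101 km
F: √((-0.1772·111.32)² + (1.5441·89.73)²) = √(389.111289 + 19196.682475) = 139.9493 km
G: √((-0.3015·111.32)² + (0.7863·89.73)²) = √(1126.473626 + 4977.965551) = 78.1309 km
H: √((-0.7288·111.32)² + (0.7920·89.73)²) = √(6582.079496 + 5050.399097) = 107.8540 km
I: √((0.3092·111.32)² + (0.1432·89.73)²) = √(1184.746313 + 165.105436) = 36.7403 km
Minimum: B at 29.4415 km.

B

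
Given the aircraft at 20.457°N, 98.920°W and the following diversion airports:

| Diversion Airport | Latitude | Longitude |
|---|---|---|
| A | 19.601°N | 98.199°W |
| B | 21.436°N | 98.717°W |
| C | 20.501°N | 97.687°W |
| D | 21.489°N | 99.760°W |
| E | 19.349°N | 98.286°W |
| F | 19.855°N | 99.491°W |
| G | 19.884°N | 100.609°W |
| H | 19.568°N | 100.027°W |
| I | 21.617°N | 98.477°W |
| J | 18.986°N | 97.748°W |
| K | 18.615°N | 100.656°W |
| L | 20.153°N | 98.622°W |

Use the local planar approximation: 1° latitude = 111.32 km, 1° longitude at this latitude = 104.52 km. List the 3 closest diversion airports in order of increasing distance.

Distances from 20.457°N, 98.920°W:
A: 121.487 km
B: 111.028 km
C: 128.966 km
D: 144.590 km
E: 140.016 km
F: 89.737 km
G: 187.705 km
H: 152.253 km
I: 137.182 km
J: 204.500 km
K: 273.805 km
L: 45.993 km
Sorted: L (45.993 km) < F (89.737 km) < B (111.028 km) < A (121.487 km) < C (128.966 km) < …

L, F, B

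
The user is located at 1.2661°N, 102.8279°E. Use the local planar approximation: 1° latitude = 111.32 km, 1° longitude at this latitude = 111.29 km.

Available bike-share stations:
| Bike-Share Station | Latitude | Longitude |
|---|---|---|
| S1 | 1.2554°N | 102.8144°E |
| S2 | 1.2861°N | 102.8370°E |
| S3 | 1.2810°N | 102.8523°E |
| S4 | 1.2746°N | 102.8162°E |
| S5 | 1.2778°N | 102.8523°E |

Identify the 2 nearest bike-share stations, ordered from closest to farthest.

S4, S1

Distances from 1.2661°N, 102.8279°E:
S1: √((-0.0107·111.32)² + (-0.0135·111.29)²) = √(1.418776 + 2.257251) = 1.9173 km
S2: √((0.0200·111.32)² + (0.0091·111.29)²) = √(4.956857 + 1.025640) = 2.4459 km
S3: √((0.0149·111.32)² + (0.0244·111.29)²) = √(2.751180 + 7.373810) = 3.1820 km
S4: √((0.0085·111.32)² + (-0.0117·111.29)²) = √(0.895332 + 1.695446) = 1.6096 km
S5: √((0.0117·111.32)² + (0.0244·111.29)²) = √(1.696360 + 7.373810) = 3.0117 km
Sorted: S4 (1.6096 km) < S1 (1.9173 km) < S2 (2.4459 km) < S5 (3.0117 km) < …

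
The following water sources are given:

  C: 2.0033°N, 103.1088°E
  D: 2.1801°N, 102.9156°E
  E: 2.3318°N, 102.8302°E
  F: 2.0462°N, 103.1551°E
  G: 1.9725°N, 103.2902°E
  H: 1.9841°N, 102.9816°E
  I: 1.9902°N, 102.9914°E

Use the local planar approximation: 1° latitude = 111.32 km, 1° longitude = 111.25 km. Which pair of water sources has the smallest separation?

H and I

Pairwise distances:
C–D: 29.1432 km
C–E: 47.9365 km
C–F: 7.0241 km
C–G: 20.4699 km
C–H: 14.3115 km
C–I: 13.1419 km
D–E: 19.3764 km
D–F: 30.5304 km
D–G: 47.6531 km
D–H: 23.0211 km
D–I: 22.7595 km
E–F: 48.1380 km
E–G: 64.9512 km
E–H: 42.2119 km
E–I: 42.0435 km
F–G: 17.1233 km
F–H: 20.5025 km
F–I: 19.2490 km
G–H: 34.3560 km
G–I: 33.2998 km
H–I: 1.2844 km
Closest pair: H–I at 1.2844 km.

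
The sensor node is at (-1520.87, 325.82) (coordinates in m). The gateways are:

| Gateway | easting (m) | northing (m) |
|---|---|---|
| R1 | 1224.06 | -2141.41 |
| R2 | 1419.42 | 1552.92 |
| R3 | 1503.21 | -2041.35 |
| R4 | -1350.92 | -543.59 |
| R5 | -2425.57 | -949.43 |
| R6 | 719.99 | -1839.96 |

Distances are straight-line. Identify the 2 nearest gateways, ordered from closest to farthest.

R4, R5

Distances from (-1520.87, 325.82):
R1: 3690.78 m
R2: 3186.08 m
R3: 3840.38 m
R4: 885.86 m
R5: 1563.57 m
R6: 3116.42 m
Sorted: R4 (885.86 m) < R5 (1563.57 m) < R6 (3116.42 m) < R2 (3186.08 m) < …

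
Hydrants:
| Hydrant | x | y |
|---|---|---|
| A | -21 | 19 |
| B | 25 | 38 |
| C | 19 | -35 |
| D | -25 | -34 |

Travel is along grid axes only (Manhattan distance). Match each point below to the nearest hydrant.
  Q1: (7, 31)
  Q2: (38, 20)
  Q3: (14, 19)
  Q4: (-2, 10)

Q1 at (7, 31):
  A: 40
  B: 25
  C: 78
  D: 97
  → nearest: B (25)
Q2 at (38, 20):
  A: 60
  B: 31
  C: 74
  D: 117
  → nearest: B (31)
Q3 at (14, 19):
  A: 35
  B: 30
  C: 59
  D: 92
  → nearest: B (30)
Q4 at (-2, 10):
  A: 28
  B: 55
  C: 66
  D: 67
  → nearest: A (28)

Q1→B; Q2→B; Q3→B; Q4→A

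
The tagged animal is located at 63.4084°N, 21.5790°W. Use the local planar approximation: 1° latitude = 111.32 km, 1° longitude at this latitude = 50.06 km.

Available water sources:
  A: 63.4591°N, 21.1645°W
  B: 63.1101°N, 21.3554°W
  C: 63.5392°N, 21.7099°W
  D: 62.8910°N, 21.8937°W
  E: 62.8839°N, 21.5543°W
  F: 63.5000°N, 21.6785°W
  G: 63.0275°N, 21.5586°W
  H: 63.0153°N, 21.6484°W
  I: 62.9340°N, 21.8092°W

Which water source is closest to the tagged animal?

F

Distances from 63.4084°N, 21.5790°W:
A: √((0.0507·111.32)² + (0.4145·50.06)²) = √(31.853878 + 430.557105) = 21.5037 km
B: √((-0.2983·111.32)² + (0.2236·50.06)²) = √(1102.688644 + 125.292562) = 35.0426 km
C: √((0.1308·111.32)² + (-0.1309·50.06)²) = √(212.012703 + 42.939896) = 15.9672 km
D: √((-0.5174·111.32)² + (-0.3147·50.06)²) = √(3317.410723 + 248.184798) = 59.7126 km
E: √((-0.5245·111.32)² + (0.0247·50.06)²) = √(3409.081472 + 1.528888) = 58.4004 km
F: √((0.0916·111.32)² + (-0.0995·50.06)²) = √(103.977014 + 24.810062) = 11.3484 km
G: √((-0.3809·111.32)² + (0.0204·50.06)²) = √(1797.911626 + 1.042898) = 42.4141 km
H: √((-0.3931·111.32)² + (-0.0694·50.06)²) = √(1914.928148 + 12.069815) = 43.8976 km
I: √((-0.4744·111.32)² + (-0.2302·50.06)²) = √(2788.918069 + 132.798243) = 54.0529 km
Minimum: F at 11.3484 km.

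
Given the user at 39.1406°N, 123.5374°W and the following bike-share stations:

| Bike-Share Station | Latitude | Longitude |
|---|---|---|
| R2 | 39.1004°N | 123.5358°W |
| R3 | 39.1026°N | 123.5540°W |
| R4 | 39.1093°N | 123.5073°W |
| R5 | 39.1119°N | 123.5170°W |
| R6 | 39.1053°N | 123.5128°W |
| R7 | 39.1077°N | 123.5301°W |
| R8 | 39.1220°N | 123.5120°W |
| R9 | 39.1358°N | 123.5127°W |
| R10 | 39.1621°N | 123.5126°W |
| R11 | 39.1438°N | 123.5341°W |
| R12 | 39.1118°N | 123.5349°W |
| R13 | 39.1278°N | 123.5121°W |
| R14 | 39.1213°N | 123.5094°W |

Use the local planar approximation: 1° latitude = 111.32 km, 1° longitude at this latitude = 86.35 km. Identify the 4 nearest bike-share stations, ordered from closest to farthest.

Distances from 39.1406°N, 123.5374°W:
R2: 4.4772 km
R3: 4.4664 km
R4: 4.3469 km
R5: 3.6483 km
R6: 4.4670 km
R7: 3.7163 km
R8: 3.0162 km
R9: 2.1988 km
R10: 3.2116 km
R11: 0.4562 km
R12: 3.2133 km
R13: 2.6083 km
R14: 3.2345 km
Sorted: R11 (0.4562 km) < R9 (2.1988 km) < R13 (2.6083 km) < R8 (3.0162 km) < R10 (3.2116 km) < R12 (3.2133 km) < …

R11, R9, R13, R8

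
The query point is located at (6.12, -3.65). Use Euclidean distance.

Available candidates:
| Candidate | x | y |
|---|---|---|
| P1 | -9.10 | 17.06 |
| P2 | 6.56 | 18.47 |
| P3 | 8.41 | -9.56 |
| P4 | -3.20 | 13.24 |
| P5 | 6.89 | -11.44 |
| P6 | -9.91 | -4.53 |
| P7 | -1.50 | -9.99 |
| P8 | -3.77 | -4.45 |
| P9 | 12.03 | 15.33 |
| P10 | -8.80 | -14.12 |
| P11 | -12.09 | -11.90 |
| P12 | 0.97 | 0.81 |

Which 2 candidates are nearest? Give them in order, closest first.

P3, P12

Distances from (6.12, -3.65):
P1: √((-15.22)² + (20.71)²) = √(231.6484 + 428.9041) = 25.70
P2: √((0.44)² + (22.12)²) = √(0.1936 + 489.2944) = 22.12
P3: √((2.29)² + (-5.91)²) = √(5.2441 + 34.9281) = 6.34
P4: √((-9.32)² + (16.89)²) = √(86.8624 + 285.2721) = 19.29
P5: √((0.77)² + (-7.79)²) = √(0.5929 + 60.6841) = 7.83
P6: √((-16.03)² + (-0.88)²) = √(256.9609 + 0.7744) = 16.05
P7: √((-7.62)² + (-6.34)²) = √(58.0644 + 40.1956) = 9.91
P8: √((-9.89)² + (-0.80)²) = √(97.8121 + 0.6400) = 9.92
P9: √((5.91)² + (18.98)²) = √(34.9281 + 360.2404) = 19.88
P10: √((-14.92)² + (-10.47)²) = √(222.6064 + 109.6209) = 18.23
P11: √((-18.21)² + (-8.25)²) = √(331.6041 + 68.0625) = 19.99
P12: √((-5.15)² + (4.46)²) = √(26.5225 + 19.8916) = 6.81
Sorted: P3 (6.34) < P12 (6.81) < P5 (7.83) < P7 (9.91) < …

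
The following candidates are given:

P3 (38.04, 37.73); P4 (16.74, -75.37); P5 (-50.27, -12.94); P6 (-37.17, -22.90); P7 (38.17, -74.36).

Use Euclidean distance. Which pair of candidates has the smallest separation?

P5 and P6

Pairwise distances:
P3–P4: 115.09
P3–P5: 101.81
P3–P6: 96.61
P3–P7: 112.09
P4–P5: 91.59
P4–P6: 75.23
P4–P7: 21.45
P5–P6: 16.46
P5–P7: 107.68
P6–P7: 91.24
Closest pair: P5–P6 at 16.46.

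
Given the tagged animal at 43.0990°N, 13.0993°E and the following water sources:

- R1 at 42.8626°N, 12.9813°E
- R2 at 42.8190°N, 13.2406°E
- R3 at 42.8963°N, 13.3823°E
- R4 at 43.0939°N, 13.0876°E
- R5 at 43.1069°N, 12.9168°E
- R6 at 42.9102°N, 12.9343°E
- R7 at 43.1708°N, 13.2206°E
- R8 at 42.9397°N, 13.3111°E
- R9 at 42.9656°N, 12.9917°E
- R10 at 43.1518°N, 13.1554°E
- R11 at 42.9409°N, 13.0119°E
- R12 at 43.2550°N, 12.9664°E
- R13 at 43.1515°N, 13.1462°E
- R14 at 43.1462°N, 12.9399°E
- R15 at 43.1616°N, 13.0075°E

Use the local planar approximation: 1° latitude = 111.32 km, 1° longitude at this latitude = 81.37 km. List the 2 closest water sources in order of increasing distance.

R4, R13

Distances from 43.0990°N, 13.0993°E:
R1: √((-0.2364·111.32)² + (-0.1180·81.37)²) = √(692.534382 + 92.191875) = 28.0130 km
R2: √((-0.2800·111.32)² + (0.1413·81.37)²) = √(971.543964 + 132.194369) = 33.2226 km
R3: √((-0.2027·111.32)² + (0.2830·81.37)²) = √(509.159549 + 530.275428) = 32.2403 km
R4: √((-0.0051·111.32)² + (-0.0117·81.37)²) = √(0.322320 + 0.906359) = 1.1085 km
R5: √((0.0079·111.32)² + (-0.1825·81.37)²) = √(0.773394 + 220.523243) = 14.8760 km
R6: √((-0.1888·111.32)² + (-0.1650·81.37)²) = √(441.723368 + 180.258819) = 24.9396 km
R7: √((0.0718·111.32)² + (0.1213·81.37)²) = √(63.884468 + 97.420473) = 12.7006 km
R8: √((-0.1593·111.32)² + (0.2118·81.37)²) = √(314.469078 + 297.016478) = 24.7282 km
R9: √((-0.1334·111.32)² + (-0.1076·81.37)²) = √(220.525114 + 76.657239) = 17.2390 km
R10: √((0.0528·111.32)² + (0.0561·81.37)²) = √(34.547310 + 20.837919) = 7.4421 km
R11: √((-0.1581·111.32)² + (-0.0874·81.37)²) = √(309.749158 + 50.576817) = 18.9823 km
R12: √((0.1560·111.32)² + (-0.1329·81.37)²) = √(301.575177 + 116.944175) = 20.4577 km
R13: √((0.0525·111.32)² + (0.0469·81.37)²) = √(34.155842 + 14.563787) = 6.9799 km
R14: √((0.0472·111.32)² + (-0.1594·81.37)²) = √(27.607711 + 168.230705) = 13.9942 km
R15: √((0.0626·111.32)² + (-0.0918·81.37)²) = √(48.561832 + 55.797404) = 10.2156 km
Sorted: R4 (1.1085 km) < R13 (6.9799 km) < R10 (7.4421 km) < R15 (10.2156 km) < …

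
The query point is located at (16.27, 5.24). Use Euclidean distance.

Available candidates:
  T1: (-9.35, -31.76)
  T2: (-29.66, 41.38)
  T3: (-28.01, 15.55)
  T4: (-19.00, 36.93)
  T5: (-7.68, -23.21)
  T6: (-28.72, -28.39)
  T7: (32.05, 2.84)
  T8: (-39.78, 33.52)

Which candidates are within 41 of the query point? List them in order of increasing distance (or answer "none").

T7, T5

Distances from (16.27, 5.24):
T1: √((-25.62)² + (-37.00)²) = √(656.3844 + 1369.0000) = 45.00
T2: √((-45.93)² + (36.14)²) = √(2109.5649 + 1306.0996) = 58.44
T3: √((-44.28)² + (10.31)²) = √(1960.7184 + 106.2961) = 45.46
T4: √((-35.27)² + (31.69)²) = √(1243.9729 + 1004.2561) = 47.42
T5: √((-23.95)² + (-28.45)²) = √(573.6025 + 809.4025) = 37.19
T6: √((-44.99)² + (-33.63)²) = √(2024.1001 + 1130.9769) = 56.17
T7: √((15.78)² + (-2.40)²) = √(249.0084 + 5.7600) = 15.96
T8: √((-56.05)² + (28.28)²) = √(3141.6025 + 799.7584) = 62.78
Threshold 41: T7 (15.96), T5 (37.19) are within range.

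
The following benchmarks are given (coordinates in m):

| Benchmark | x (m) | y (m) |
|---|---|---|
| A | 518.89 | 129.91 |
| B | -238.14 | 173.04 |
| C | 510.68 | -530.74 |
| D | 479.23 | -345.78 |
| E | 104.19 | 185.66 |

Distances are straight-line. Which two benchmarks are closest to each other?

C and D

Pairwise distances:
A–B: √((-757.03)² + (43.13)²) = √(573094.4209 + 1860.1969) = 758.26 m
A–C: √((-8.21)² + (-660.65)²) = √(67.4041 + 436458.4225) = 660.70 m
A–D: √((-39.66)² + (-475.69)²) = √(1572.9156 + 226280.9761) = 477.34 m
A–E: √((-414.70)² + (55.75)²) = √(171976.0900 + 3108.0625) = 418.43 m
B–C: √((748.82)² + (-703.78)²) = √(560731.3924 + 495306.2884) = 1027.64 m
B–D: √((717.37)² + (-518.82)²) = √(514619.7169 + 269174.1924) = 885.32 m
B–E: √((342.33)² + (12.62)²) = √(117189.8289 + 159.2644) = 342.56 m
C–D: √((-31.45)² + (184.96)²) = √(989.1025 + 34210.2016) = 187.61 m
C–E: √((-406.49)² + (716.40)²) = √(165234.1201 + 513228.9600) = 823.69 m
D–E: √((-375.04)² + (531.44)²) = √(140655.0016 + 282428.4736) = 650.45 m
Closest pair: C–D at 187.61 m.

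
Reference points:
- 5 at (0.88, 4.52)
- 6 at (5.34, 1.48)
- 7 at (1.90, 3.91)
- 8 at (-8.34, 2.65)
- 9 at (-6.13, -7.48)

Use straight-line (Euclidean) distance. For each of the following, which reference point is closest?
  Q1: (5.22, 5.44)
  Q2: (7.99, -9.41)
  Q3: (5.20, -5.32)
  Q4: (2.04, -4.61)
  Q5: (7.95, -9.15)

Q1→7; Q2→6; Q3→6; Q4→6; Q5→6

Q1 at (5.22, 5.44):
  5: 4.44
  6: 3.96
  7: 3.66
  8: 13.84
  9: 17.20
  → nearest: 7 (3.66)
Q2 at (7.99, -9.41):
  5: 15.64
  6: 11.21
  7: 14.65
  8: 20.30
  9: 14.25
  → nearest: 6 (11.21)
Q3 at (5.20, -5.32):
  5: 10.75
  6: 6.80
  7: 9.80
  8: 15.71
  9: 11.53
  → nearest: 6 (6.80)
Q4 at (2.04, -4.61):
  5: 9.20
  6: 6.93
  7: 8.52
  8: 12.67
  9: 8.66
  → nearest: 6 (6.93)
Q5 at (7.95, -9.15):
  5: 15.39
  6: 10.95
  7: 14.39
  8: 20.11
  9: 14.18
  → nearest: 6 (10.95)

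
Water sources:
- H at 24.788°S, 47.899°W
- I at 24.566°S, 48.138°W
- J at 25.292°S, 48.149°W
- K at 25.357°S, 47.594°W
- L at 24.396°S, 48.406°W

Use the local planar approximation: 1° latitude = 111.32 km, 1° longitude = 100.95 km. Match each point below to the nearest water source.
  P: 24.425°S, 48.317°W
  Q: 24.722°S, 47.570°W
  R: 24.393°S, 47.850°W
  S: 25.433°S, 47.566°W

P at 24.425°S, 48.317°W:
  H: 58.425 km
  I: 23.935 km
  J: 97.993 km
  K: 126.851 km
  L: 9.547 km
  → nearest: L (9.547 km)
Q at 24.722°S, 47.570°W:
  H: 34.015 km
  I: 59.912 km
  J: 86.271 km
  K: 70.730 km
  L: 91.866 km
  → nearest: H (34.015 km)
R at 24.393°S, 47.850°W:
  H: 44.249 km
  I: 34.873 km
  J: 104.530 km
  K: 110.380 km
  L: 56.129 km
  → nearest: I (34.873 km)
S at 25.433°S, 47.566°W:
  H: 79.281 km
  I: 112.469 km
  J: 60.911 km
  K: 8.920 km
  L: 143.237 km
  → nearest: K (8.920 km)

P→L; Q→H; R→I; S→K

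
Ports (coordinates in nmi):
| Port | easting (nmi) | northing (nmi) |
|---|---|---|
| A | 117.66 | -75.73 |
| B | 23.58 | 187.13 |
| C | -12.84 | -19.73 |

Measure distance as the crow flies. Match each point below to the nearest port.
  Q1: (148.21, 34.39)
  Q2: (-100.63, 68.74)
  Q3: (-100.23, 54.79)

Q1→A; Q2→C; Q3→C

Q1 at (148.21, 34.39):
  A: 114.28 nmi
  B: 197.13 nmi
  C: 169.90 nmi
  → nearest: A (114.28 nmi)
Q2 at (-100.63, 68.74):
  A: 261.77 nmi
  B: 171.59 nmi
  C: 124.64 nmi
  → nearest: C (124.64 nmi)
Q3 at (-100.23, 54.79):
  A: 253.99 nmi
  B: 181.23 nmi
  C: 114.85 nmi
  → nearest: C (114.85 nmi)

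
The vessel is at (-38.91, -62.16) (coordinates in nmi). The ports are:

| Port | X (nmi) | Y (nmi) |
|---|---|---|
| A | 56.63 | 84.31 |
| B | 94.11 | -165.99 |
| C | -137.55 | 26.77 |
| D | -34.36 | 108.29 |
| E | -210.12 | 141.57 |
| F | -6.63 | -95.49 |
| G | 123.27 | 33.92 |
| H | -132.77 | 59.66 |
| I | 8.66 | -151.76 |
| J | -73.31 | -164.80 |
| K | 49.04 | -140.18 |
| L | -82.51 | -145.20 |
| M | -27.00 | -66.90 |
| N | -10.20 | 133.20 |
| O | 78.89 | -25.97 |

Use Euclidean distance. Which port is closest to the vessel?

Distances from (-38.91, -62.16):
A: 174.88 nmi
B: 168.75 nmi
C: 132.81 nmi
D: 170.51 nmi
E: 266.12 nmi
F: 46.40 nmi
G: 188.50 nmi
H: 153.78 nmi
I: 101.44 nmi
J: 108.25 nmi
K: 117.57 nmi
L: 93.79 nmi
M: 12.82 nmi
N: 197.46 nmi
O: 123.23 nmi
Minimum: M at 12.82 nmi.

M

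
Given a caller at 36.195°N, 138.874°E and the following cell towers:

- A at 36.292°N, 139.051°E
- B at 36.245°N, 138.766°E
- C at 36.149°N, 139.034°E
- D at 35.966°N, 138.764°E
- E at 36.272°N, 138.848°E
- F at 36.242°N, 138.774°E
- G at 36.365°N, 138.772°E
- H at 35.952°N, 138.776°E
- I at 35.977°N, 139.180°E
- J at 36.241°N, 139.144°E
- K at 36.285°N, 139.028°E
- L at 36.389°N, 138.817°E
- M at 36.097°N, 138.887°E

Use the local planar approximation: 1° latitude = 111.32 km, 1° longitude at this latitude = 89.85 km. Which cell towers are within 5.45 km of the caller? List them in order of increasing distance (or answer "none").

none

Distances from 36.195°N, 138.874°E:
A: √((0.097·111.32)² + (0.177·89.85)²) = √(116.59767 + 252.91972) = 19.223 km
B: √((0.050·111.32)² + (-0.108·89.85)²) = √(30.98036 + 94.16373) = 11.187 km
C: √((-0.046·111.32)² + (0.160·89.85)²) = √(26.22177 + 206.66938) = 15.261 km
D: √((-0.229·111.32)² + (-0.110·89.85)²) = √(649.85634 + 97.68357) = 27.341 km
E: √((0.077·111.32)² + (-0.026·89.85)²) = √(73.47301 + 5.45736) = 8.884 km
F: √((0.047·111.32)² + (-0.100·89.85)²) = √(27.37424 + 80.73022) = 10.397 km
G: √((0.170·111.32)² + (-0.102·89.85)²) = √(358.13292 + 83.99173) = 21.027 km
H: √((-0.243·111.32)² + (-0.098·89.85)²) = √(731.74362 + 77.53331) = 28.448 km
I: √((-0.218·111.32)² + (0.306·89.85)²) = √(588.92418 + 755.92553) = 36.672 km
J: √((0.046·111.32)² + (0.270·89.85)²) = √(26.22177 + 588.52334) = 24.794 km
K: √((0.090·111.32)² + (0.154·89.85)²) = √(100.37635 + 191.45980) = 17.083 km
L: √((0.194·111.32)² + (-0.057·89.85)²) = √(466.39067 + 26.22925) = 22.195 km
M: √((-0.098·111.32)² + (0.013·89.85)²) = √(119.01414 + 1.36434) = 10.972 km
Threshold 5.45 km: none within range.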